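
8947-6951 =1996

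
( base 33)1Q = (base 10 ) 59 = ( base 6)135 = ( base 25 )29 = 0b111011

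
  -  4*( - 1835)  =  7340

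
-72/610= - 36/305 =- 0.12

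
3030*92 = 278760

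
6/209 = 6/209 = 0.03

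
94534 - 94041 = 493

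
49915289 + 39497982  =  89413271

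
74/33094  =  37/16547 = 0.00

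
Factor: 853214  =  2^1*19^1*22453^1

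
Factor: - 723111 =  - 3^1*241037^1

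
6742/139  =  6742/139 = 48.50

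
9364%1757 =579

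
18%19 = 18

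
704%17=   7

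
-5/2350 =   -  1 + 469/470 = -  0.00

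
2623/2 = 1311+1/2 = 1311.50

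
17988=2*8994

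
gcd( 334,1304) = 2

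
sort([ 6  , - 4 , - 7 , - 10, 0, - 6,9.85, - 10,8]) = [ - 10, - 10, - 7, - 6, -4,  0, 6,8,9.85]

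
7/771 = 7/771 =0.01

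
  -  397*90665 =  - 35994005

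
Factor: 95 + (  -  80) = 3^1 * 5^1= 15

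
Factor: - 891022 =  - 2^1*11^1*101^1*401^1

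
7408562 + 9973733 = 17382295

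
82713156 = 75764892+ 6948264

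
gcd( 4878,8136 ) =18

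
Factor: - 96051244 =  - 2^2*24012811^1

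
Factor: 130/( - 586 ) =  - 5^1*13^1*293^( - 1) = - 65/293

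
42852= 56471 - 13619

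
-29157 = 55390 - 84547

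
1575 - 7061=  - 5486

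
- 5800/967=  - 6 + 2/967 = - 6.00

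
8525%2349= 1478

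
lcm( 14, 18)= 126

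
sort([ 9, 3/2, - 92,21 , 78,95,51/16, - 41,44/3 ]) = [ - 92 ,-41,  3/2, 51/16,9, 44/3 , 21,78,95 ] 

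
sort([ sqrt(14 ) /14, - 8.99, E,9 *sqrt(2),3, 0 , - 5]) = [ - 8.99 , -5,0, sqrt(14)/14, E, 3 , 9*sqrt(2)] 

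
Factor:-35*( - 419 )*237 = 3^1*5^1*7^1*79^1*419^1  =  3475605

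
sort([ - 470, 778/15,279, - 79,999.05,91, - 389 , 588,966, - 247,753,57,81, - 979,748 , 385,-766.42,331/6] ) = [ - 979, - 766.42,-470,-389,  -  247, - 79, 778/15, 331/6,57,  81, 91, 279,385, 588, 748,753, 966,999.05 ]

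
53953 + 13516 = 67469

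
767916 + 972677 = 1740593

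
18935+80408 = 99343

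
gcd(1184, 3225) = 1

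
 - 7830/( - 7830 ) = 1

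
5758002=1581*3642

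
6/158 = 3/79 = 0.04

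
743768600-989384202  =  - 245615602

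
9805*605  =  5932025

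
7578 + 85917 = 93495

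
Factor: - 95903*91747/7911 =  - 8798812541/7911 = - 3^( - 3)*23^1*29^1*293^( - 1)*3307^1*3989^1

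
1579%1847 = 1579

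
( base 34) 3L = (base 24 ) 53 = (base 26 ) 4j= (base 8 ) 173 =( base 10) 123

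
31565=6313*5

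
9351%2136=807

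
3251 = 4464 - 1213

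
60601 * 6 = 363606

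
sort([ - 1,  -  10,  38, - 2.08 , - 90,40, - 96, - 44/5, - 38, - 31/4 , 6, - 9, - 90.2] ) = [- 96,  -  90.2, - 90,- 38, - 10, - 9,  -  44/5, - 31/4, - 2.08, - 1, 6, 38 , 40]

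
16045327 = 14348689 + 1696638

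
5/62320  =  1/12464  =  0.00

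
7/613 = 7/613  =  0.01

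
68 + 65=133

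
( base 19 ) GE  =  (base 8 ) 476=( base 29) as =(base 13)1b6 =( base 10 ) 318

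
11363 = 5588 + 5775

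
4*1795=7180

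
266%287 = 266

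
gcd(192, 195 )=3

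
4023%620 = 303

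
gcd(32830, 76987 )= 1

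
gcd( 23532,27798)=6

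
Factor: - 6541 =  - 31^1*  211^1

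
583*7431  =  4332273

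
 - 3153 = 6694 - 9847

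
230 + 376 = 606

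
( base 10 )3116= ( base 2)110000101100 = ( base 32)31C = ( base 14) 11C8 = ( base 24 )59k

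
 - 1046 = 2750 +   -  3796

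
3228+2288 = 5516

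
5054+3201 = 8255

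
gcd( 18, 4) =2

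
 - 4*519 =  - 2076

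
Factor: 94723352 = 2^3*31^1*381949^1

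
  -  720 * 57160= - 41155200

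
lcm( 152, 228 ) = 456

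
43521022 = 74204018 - 30682996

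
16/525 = 16/525 = 0.03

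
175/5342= 175/5342 = 0.03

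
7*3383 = 23681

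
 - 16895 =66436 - 83331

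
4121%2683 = 1438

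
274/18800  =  137/9400 = 0.01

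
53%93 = 53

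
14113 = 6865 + 7248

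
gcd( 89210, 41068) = 2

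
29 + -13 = 16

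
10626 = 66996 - 56370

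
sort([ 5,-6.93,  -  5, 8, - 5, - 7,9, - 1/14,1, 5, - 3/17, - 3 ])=[ - 7, - 6.93, - 5, - 5, - 3, - 3/17, - 1/14,1, 5,5,8  ,  9] 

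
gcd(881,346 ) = 1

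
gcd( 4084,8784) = 4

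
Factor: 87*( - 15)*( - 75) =3^3 * 5^3*29^1 = 97875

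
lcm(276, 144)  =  3312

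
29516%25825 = 3691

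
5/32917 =5/32917 = 0.00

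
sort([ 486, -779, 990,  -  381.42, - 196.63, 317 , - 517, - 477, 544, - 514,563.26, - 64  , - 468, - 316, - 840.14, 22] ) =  [ - 840.14,-779,- 517, - 514, - 477,  -  468,-381.42,  -  316, - 196.63, - 64, 22, 317,486,544, 563.26, 990 ]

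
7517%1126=761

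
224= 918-694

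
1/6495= 1/6495=   0.00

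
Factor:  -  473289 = - 3^1*79^1*1997^1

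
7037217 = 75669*93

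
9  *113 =1017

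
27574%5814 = 4318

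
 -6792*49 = - 332808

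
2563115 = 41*62515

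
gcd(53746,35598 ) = 698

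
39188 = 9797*4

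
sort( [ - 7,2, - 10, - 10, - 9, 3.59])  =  [-10,-10, - 9, - 7,2,3.59]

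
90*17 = 1530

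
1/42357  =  1/42357 = 0.00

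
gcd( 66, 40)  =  2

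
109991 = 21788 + 88203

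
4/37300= 1/9325  =  0.00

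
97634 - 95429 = 2205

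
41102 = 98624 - 57522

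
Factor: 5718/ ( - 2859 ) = - 2^1 = - 2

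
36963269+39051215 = 76014484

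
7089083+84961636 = 92050719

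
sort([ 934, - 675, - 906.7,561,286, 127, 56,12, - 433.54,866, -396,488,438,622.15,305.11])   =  [-906.7, - 675, - 433.54, - 396, 12,56, 127, 286 , 305.11,438,488, 561, 622.15, 866 , 934] 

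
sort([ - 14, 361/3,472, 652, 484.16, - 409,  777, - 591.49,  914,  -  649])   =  [ - 649, - 591.49, - 409, - 14, 361/3 , 472,484.16, 652, 777, 914]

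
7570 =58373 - 50803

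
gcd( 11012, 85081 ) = 1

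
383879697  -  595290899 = -211411202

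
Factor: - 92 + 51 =  -  41  =  - 41^1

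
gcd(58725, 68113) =1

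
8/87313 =8/87313 = 0.00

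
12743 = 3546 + 9197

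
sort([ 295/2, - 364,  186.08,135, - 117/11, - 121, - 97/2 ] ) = [-364, - 121, - 97/2, - 117/11, 135,295/2,186.08 ]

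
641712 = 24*26738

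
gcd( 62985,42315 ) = 195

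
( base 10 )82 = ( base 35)2C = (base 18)4a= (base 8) 122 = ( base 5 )312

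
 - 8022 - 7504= - 15526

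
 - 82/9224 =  -41/4612 = - 0.01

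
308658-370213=-61555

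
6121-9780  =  -3659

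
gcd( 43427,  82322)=1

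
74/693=74/693   =  0.11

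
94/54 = 1+20/27 = 1.74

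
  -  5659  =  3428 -9087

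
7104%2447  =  2210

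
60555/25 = 12111/5 = 2422.20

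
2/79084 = 1/39542  =  0.00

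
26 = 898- 872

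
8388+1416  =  9804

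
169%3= 1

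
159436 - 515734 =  - 356298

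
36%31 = 5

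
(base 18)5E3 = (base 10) 1875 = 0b11101010011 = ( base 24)363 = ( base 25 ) 300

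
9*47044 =423396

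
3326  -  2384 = 942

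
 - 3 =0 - 3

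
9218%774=704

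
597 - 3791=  - 3194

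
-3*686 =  - 2058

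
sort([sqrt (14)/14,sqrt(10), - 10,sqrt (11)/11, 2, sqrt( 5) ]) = [ - 10, sqrt ( 14 ) /14, sqrt(11)/11, 2,  sqrt( 5), sqrt( 10)]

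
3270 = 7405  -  4135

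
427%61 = 0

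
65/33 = 1 + 32/33 = 1.97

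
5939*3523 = 20923097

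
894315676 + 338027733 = 1232343409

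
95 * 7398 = 702810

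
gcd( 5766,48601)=1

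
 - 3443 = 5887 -9330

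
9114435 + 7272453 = 16386888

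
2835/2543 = 1 + 292/2543 = 1.11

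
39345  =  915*43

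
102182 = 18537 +83645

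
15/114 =5/38 = 0.13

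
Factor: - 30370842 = - 2^1 * 3^3 *173^1*3251^1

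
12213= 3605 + 8608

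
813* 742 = 603246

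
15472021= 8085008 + 7387013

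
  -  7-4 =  - 11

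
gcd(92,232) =4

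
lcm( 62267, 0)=0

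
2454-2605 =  - 151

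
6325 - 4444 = 1881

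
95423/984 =95423/984 =96.97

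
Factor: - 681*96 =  - 2^5*3^2*227^1=-65376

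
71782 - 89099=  - 17317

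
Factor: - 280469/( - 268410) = 721/690 = 2^ ( - 1)* 3^( - 1)*5^ ( - 1)  *7^1 * 23^(-1 )*103^1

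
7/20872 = 7/20872 = 0.00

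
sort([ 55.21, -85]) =[ - 85, 55.21] 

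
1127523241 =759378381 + 368144860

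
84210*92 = 7747320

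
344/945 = 344/945 = 0.36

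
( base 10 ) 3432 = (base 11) 2640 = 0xD68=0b110101101000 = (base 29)42A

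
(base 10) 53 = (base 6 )125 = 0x35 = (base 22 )29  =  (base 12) 45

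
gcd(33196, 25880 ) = 4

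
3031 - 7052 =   -  4021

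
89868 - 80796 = 9072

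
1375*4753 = 6535375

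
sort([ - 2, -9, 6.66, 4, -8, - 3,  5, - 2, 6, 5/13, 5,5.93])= [ - 9, - 8, - 3, - 2, - 2 , 5/13,4,  5,5,5.93 , 6,6.66]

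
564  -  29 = 535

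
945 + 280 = 1225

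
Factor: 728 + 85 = 813 = 3^1*271^1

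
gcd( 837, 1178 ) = 31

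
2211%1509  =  702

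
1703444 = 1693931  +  9513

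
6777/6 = 2259/2 =1129.50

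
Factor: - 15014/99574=- 7507^1* 49787^(-1) =- 7507/49787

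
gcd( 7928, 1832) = 8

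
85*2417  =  205445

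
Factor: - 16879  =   - 16879^1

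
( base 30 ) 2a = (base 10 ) 70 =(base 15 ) 4A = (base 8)106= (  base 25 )2k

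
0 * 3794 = 0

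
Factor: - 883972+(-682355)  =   - 1566327  =  - 3^1 * 7^1*  74587^1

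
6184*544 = 3364096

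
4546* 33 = 150018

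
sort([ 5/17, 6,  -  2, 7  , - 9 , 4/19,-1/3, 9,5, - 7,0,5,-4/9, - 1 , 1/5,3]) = [-9 , - 7, - 2, - 1, - 4/9, - 1/3, 0 , 1/5, 4/19,5/17,3,5,5, 6,7, 9 ] 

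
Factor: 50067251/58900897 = 11^( - 1 )*13^1*23^1*1637^( - 1)*3271^( - 1)*167449^1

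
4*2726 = 10904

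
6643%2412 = 1819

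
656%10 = 6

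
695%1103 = 695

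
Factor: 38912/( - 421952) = -2^5*347^(-1 ) = - 32/347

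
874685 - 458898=415787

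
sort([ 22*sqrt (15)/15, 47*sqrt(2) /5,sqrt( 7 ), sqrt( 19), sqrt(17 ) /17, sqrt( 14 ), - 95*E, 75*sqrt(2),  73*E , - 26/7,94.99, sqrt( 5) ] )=[ - 95*E, - 26/7,sqrt( 17)/17 , sqrt(5 ), sqrt( 7 ),sqrt( 14 ), sqrt (19 ), 22*sqrt (15 ) /15, 47*sqrt( 2 )/5, 94.99, 75*sqrt(2 ), 73*  E ] 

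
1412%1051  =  361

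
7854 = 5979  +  1875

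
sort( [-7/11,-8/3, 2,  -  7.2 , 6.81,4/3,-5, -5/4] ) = [ - 7.2, - 5, - 8/3 , - 5/4, - 7/11,4/3  ,  2,6.81 ] 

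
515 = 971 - 456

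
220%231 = 220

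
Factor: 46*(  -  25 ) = -2^1*5^2*23^1= - 1150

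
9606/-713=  - 9606/713 = - 13.47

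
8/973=8/973 =0.01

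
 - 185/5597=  - 1 + 5412/5597 = - 0.03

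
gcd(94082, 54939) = 1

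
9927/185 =53 + 122/185  =  53.66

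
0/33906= 0 = 0.00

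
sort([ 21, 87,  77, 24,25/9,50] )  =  [ 25/9,21,24, 50 , 77, 87 ]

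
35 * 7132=249620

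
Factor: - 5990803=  - 7^1*13^1*43^1*1531^1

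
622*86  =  53492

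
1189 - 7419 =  - 6230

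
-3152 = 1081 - 4233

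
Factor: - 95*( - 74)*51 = 2^1 * 3^1 * 5^1* 17^1 * 19^1 * 37^1= 358530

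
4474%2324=2150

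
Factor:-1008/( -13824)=2^( - 5)  *  3^( - 1 )*7^1 = 7/96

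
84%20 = 4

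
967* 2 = 1934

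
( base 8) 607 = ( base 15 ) 1B1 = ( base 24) g7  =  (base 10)391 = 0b110000111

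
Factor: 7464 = 2^3  *  3^1 * 311^1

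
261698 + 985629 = 1247327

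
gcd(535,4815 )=535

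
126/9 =14 = 14.00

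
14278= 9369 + 4909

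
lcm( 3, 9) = 9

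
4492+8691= 13183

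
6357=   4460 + 1897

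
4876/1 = 4876 = 4876.00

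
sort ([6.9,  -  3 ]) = [ - 3,6.9]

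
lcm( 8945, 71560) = 71560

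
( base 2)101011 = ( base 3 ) 1121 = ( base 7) 61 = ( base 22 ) 1L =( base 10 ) 43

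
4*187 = 748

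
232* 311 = 72152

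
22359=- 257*( - 87 )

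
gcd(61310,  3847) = 1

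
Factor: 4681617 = 3^1*1560539^1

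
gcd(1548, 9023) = 1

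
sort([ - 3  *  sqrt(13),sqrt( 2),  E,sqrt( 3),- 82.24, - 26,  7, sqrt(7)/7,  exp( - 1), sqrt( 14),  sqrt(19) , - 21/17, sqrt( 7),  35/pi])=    [ - 82.24, - 26, - 3*sqrt( 13), - 21/17 , exp( - 1), sqrt (7)/7,  sqrt(2),  sqrt(3 ) , sqrt( 7),  E, sqrt( 14 ), sqrt( 19),7,  35/pi ] 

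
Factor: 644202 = 2^1 * 3^2*13^1 * 2753^1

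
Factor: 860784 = 2^4*3^1*79^1*227^1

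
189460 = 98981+90479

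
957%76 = 45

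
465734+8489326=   8955060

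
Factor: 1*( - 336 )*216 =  - 2^7*3^4*7^1 = - 72576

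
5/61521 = 5/61521 = 0.00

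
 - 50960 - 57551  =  -108511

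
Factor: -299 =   -  13^1*23^1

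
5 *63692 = 318460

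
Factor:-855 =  - 3^2*5^1*19^1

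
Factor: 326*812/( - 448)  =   - 2^( - 3) * 29^1*163^1 =- 4727/8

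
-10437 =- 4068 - 6369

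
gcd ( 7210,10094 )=1442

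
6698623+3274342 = 9972965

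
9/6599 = 9/6599 = 0.00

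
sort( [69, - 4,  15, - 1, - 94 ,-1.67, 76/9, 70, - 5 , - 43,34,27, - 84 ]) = [ - 94, - 84, - 43,-5,  -  4, - 1.67, - 1 , 76/9, 15, 27,  34, 69, 70 ] 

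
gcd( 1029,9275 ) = 7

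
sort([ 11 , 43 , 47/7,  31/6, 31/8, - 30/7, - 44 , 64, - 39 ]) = [ - 44, - 39,  -  30/7,  31/8,  31/6,  47/7, 11 , 43,64]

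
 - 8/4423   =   - 8/4423 = - 0.00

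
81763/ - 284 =  -  288 + 29/284= -287.90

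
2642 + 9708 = 12350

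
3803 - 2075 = 1728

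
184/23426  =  92/11713=0.01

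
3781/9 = 420 + 1/9  =  420.11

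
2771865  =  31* 89415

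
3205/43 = 74 + 23/43 = 74.53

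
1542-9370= - 7828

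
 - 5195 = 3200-8395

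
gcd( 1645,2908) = 1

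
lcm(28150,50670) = 253350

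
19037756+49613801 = 68651557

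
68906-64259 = 4647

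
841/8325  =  841/8325 = 0.10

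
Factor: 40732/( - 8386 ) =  - 34/7 = - 2^1*7^( - 1)*17^1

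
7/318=7/318 = 0.02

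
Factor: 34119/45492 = 3/4 = 2^( - 2)*3^1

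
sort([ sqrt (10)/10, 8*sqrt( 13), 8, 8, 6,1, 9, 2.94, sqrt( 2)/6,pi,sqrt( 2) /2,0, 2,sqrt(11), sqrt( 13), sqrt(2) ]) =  [ 0, sqrt(2)/6, sqrt ( 10) /10, sqrt(2 )/2  ,  1,sqrt(2), 2 , 2.94, pi , sqrt( 11 ), sqrt(13), 6, 8,8,9, 8*sqrt(13) ] 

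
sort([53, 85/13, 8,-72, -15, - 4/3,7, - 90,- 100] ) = [- 100,-90, - 72, - 15, - 4/3,85/13, 7,8,53 ]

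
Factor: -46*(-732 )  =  33672 = 2^3*3^1*23^1 * 61^1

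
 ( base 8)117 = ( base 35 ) 29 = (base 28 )2N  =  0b1001111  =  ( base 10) 79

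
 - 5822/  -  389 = 5822/389 = 14.97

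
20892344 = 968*21583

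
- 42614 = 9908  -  52522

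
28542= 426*67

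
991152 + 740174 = 1731326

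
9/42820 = 9/42820 = 0.00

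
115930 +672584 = 788514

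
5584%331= 288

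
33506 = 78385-44879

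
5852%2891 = 70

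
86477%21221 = 1593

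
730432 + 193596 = 924028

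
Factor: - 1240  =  -2^3*5^1*31^1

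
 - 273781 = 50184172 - 50457953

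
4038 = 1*4038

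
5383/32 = 168 + 7/32 = 168.22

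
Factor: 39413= 11^1*3583^1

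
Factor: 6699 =3^1 * 7^1*11^1* 29^1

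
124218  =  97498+26720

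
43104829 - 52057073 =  - 8952244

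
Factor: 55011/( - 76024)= - 2^( - 3) *3^1*11^1*13^( - 1 )*17^(  -  1)*43^(-1)*1667^1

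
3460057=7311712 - 3851655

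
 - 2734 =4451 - 7185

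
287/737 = 287/737 = 0.39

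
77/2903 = 77/2903= 0.03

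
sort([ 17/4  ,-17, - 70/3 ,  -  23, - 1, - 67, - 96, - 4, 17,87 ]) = [ - 96, - 67, - 70/3, - 23,-17,-4,  -  1 , 17/4 , 17,87]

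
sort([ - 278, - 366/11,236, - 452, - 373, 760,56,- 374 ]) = [ - 452,  -  374, - 373, - 278,  -  366/11,  56,236,760]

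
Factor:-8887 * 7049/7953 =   -  3^( - 1) *7^1*11^( - 1) * 19^1*53^1*241^( - 1)  *8887^1 = -62644463/7953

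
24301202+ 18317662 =42618864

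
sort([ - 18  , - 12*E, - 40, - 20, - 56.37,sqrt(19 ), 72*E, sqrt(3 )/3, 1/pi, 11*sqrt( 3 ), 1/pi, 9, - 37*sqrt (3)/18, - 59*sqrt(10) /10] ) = [ - 56.37, - 40, - 12*E, - 20, - 59*sqrt(10)/10, - 18, - 37 * sqrt (3)/18,  1/pi, 1/pi  ,  sqrt(3)/3, sqrt ( 19), 9, 11*sqrt( 3 ),72 * E]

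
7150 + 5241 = 12391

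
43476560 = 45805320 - 2328760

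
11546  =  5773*2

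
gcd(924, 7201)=1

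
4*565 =2260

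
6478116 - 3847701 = 2630415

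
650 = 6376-5726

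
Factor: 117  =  3^2 * 13^1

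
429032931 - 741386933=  - 312354002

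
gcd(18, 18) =18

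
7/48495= 7/48495 = 0.00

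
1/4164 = 1/4164=0.00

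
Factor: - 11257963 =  - 2111^1*5333^1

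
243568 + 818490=1062058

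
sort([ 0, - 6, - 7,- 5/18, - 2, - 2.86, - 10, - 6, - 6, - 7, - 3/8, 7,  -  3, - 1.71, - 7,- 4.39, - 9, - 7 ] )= [  -  10, - 9, - 7, - 7,-7, - 7, - 6, - 6, - 6, - 4.39, - 3, - 2.86, - 2, - 1.71, - 3/8,-5/18,  0, 7]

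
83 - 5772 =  - 5689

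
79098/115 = 79098/115=687.81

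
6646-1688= 4958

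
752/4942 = 376/2471 = 0.15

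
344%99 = 47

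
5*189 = 945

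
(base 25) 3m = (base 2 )1100001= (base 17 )5c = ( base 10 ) 97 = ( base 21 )4d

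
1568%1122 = 446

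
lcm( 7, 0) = 0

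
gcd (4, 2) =2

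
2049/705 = 2 + 213/235 = 2.91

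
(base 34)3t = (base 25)56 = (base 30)4b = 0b10000011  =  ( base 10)131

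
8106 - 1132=6974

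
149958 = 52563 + 97395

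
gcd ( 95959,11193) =1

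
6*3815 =22890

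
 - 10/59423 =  -10/59423=-  0.00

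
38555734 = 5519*6986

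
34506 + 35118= 69624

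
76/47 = 76/47 = 1.62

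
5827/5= 1165 + 2/5  =  1165.40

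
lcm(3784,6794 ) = 298936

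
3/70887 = 1/23629 = 0.00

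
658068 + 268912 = 926980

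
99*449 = 44451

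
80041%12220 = 6721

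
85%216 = 85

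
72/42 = 1 +5/7 = 1.71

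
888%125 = 13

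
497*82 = 40754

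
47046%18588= 9870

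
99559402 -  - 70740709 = 170300111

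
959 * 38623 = 37039457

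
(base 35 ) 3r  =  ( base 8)204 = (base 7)246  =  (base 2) 10000100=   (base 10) 132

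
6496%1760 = 1216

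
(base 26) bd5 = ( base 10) 7779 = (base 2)1111001100011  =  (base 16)1e63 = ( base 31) 82t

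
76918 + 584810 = 661728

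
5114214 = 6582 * 777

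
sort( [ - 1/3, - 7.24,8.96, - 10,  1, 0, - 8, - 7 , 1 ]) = [-10, - 8, - 7.24, - 7, - 1/3 , 0,1,1,8.96] 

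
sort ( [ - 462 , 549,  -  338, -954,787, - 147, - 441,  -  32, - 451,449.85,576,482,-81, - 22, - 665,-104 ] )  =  [ - 954, -665, -462, - 451, - 441, -338, -147, - 104, - 81, - 32, - 22,449.85 , 482, 549, 576,787]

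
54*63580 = 3433320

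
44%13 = 5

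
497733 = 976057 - 478324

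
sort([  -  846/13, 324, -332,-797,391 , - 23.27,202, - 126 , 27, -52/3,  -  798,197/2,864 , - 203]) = [-798 , - 797, - 332, - 203, -126, - 846/13 , - 23.27, - 52/3,27,197/2,202, 324,391 , 864 ] 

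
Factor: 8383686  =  2^1*3^1*17^1*82193^1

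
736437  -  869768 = - 133331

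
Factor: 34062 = 2^1*3^1*7^1*811^1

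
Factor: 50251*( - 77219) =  - 3880331969 = - 31^1*37^1* 1621^1 * 2087^1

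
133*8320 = 1106560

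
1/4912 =1/4912 =0.00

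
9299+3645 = 12944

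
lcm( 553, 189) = 14931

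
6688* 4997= 33419936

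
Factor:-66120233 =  - 3229^1*20477^1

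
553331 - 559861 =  - 6530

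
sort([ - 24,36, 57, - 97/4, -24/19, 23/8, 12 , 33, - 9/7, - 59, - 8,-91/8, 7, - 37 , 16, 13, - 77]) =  [ - 77, - 59, - 37,  -  97/4, - 24, - 91/8, - 8,  -  9/7, - 24/19 , 23/8 , 7, 12, 13, 16, 33,36, 57]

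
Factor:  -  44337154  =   - 2^1* 41^1*540697^1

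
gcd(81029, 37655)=1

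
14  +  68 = 82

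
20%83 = 20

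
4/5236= 1/1309  =  0.00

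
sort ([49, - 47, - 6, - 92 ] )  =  [ - 92,-47 ,  -  6,49]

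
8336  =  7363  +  973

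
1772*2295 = 4066740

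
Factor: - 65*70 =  - 2^1*5^2*7^1*13^1 = - 4550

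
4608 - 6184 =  -1576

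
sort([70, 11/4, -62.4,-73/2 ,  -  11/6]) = [ - 62.4,-73/2, - 11/6,11/4, 70]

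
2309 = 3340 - 1031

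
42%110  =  42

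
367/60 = 6+7/60= 6.12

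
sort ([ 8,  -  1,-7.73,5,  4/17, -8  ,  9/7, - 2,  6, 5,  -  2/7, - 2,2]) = [ - 8,-7.73, - 2, - 2,-1,-2/7, 4/17, 9/7, 2,5 , 5, 6, 8]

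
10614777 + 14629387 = 25244164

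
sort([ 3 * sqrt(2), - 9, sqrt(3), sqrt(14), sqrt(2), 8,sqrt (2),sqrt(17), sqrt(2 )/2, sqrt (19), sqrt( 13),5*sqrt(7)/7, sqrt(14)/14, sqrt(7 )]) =[ - 9,sqrt( 14)/14 , sqrt(2)/2,sqrt(2),sqrt(2 ), sqrt( 3), 5*sqrt( 7)/7, sqrt( 7), sqrt(13),sqrt(14),sqrt( 17 ), 3*sqrt(2),sqrt( 19),8]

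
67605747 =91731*737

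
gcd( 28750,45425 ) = 575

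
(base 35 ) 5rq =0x1BB8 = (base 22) EEC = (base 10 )7096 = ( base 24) C7G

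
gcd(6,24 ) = 6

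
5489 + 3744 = 9233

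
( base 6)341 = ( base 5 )1013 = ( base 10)133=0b10000101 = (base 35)3S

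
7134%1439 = 1378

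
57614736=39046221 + 18568515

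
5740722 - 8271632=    - 2530910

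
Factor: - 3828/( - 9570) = 2/5 = 2^1*5^( - 1)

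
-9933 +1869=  - 8064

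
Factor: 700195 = 5^1*131^1*1069^1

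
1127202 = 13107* 86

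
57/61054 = 57/61054 = 0.00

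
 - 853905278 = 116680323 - 970585601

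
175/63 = 25/9= 2.78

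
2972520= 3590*828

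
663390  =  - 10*(-66339)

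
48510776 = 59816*811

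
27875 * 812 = 22634500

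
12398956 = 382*32458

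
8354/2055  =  4 + 134/2055  =  4.07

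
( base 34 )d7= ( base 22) k9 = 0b111000001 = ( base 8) 701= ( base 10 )449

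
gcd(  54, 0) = 54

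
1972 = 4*493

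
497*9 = 4473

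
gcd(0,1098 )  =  1098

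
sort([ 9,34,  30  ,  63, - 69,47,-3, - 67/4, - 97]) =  [ - 97, - 69, - 67/4, - 3, 9, 30 , 34, 47 , 63]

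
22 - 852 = - 830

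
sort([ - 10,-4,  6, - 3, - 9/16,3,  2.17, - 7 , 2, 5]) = [ - 10,  -  7, - 4,  -  3, - 9/16,  2 , 2.17, 3,  5 , 6] 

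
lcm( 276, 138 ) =276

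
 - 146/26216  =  -73/13108 = - 0.01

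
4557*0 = 0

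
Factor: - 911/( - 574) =2^( - 1)*7^( - 1 )*41^( - 1) * 911^1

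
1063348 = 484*2197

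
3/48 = 1/16 = 0.06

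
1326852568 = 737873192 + 588979376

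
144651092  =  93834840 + 50816252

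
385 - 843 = - 458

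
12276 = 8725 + 3551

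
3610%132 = 46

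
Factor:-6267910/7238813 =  - 2^1*5^1*11^1 * 19^1*23^( - 1 ) * 491^( - 1 ) *641^(- 1 )*2999^1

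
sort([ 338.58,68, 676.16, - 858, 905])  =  [-858, 68,338.58, 676.16,905] 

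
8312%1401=1307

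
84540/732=115 + 30/61 =115.49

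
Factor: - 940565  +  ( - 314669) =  - 2^1 * 627617^1 = - 1255234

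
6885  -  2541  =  4344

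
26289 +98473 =124762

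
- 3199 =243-3442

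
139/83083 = 139/83083 = 0.00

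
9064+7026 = 16090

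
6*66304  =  397824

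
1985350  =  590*3365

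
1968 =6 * 328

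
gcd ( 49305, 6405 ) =15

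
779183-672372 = 106811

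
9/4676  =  9/4676 = 0.00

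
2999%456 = 263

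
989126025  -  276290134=712835891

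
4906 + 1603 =6509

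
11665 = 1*11665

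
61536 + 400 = 61936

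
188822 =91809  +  97013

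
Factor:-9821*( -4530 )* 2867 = 2^1*3^1 * 5^1*7^1*23^1*47^1*61^2*151^1  =  127550335710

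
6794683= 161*42203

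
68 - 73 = - 5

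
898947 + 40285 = 939232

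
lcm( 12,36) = 36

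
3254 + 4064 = 7318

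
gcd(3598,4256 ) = 14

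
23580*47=1108260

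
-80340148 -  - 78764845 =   -  1575303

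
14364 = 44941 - 30577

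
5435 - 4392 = 1043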